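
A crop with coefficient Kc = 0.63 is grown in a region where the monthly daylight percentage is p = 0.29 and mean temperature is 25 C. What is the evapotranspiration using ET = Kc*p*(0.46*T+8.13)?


ET = Kc * p * (0.46*T + 8.13)
ET = 0.63 * 0.29 * (0.46*25 + 8.13)
ET = 0.63 * 0.29 * 19.6300

3.5864 mm/day


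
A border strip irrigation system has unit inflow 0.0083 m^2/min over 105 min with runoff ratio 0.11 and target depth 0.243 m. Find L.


L = q*t/((1+r)*Z)
L = 0.0083*105/((1+0.11)*0.243)
L = 0.8715/0.26973

3.2310 m


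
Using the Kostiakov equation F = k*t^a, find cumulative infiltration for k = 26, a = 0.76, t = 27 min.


F = k * t^a = 26 * 27^0.76
F = 26 * 12.241551

318.2803 mm


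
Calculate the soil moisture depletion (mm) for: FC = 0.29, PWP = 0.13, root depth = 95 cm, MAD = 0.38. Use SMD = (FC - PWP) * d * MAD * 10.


SMD = (FC - PWP) * d * MAD * 10
SMD = (0.29 - 0.13) * 95 * 0.38 * 10
SMD = 0.1600 * 95 * 0.38 * 10

57.7600 mm


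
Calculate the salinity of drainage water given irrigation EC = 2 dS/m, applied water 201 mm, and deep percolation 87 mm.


EC_dw = EC_iw * D_iw / D_dw
EC_dw = 2 * 201 / 87
EC_dw = 402 / 87

4.6207 dS/m


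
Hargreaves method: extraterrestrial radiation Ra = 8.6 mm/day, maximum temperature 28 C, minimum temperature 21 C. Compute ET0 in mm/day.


Tmean = (Tmax + Tmin)/2 = (28 + 21)/2 = 24.5
ET0 = 0.0023 * 8.6 * (24.5 + 17.8) * sqrt(28 - 21)
ET0 = 0.0023 * 8.6 * 42.3 * 2.645751

2.2137 mm/day


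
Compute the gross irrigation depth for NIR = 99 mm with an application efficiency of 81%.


Ea = 81% = 0.81
GID = NIR / Ea = 99 / 0.81 = 122.2222 mm

122.2222 mm


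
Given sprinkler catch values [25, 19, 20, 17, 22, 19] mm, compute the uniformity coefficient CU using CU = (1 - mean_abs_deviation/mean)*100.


mean = 20.333333 mm
MAD = 2.111111 mm
CU = (1 - 2.111111/20.333333)*100

89.6175 %


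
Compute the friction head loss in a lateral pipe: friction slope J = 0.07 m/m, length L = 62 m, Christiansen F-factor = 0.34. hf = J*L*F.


hf = J * L * F = 0.07 * 62 * 0.34 = 1.4756 m

1.4756 m


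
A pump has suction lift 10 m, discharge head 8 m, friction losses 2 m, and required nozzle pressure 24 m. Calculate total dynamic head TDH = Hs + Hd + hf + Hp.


TDH = Hs + Hd + hf + Hp = 10 + 8 + 2 + 24 = 44

44 m


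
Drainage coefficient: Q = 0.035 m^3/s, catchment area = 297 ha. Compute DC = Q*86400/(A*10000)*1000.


DC = Q * 86400 / (A * 10000) * 1000
DC = 0.035 * 86400 / (297 * 10000) * 1000
DC = 3024000.0000 / 2970000

1.0182 mm/day


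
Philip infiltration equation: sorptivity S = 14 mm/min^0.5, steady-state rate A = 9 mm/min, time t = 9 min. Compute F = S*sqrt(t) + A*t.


F = S*sqrt(t) + A*t
F = 14*sqrt(9) + 9*9
F = 14*3.000000 + 81

123.0000 mm


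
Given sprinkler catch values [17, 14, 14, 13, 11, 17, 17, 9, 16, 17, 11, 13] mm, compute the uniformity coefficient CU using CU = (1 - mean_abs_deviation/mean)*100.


mean = 14.083333 mm
MAD = 2.263889 mm
CU = (1 - 2.263889/14.083333)*100

83.9250 %


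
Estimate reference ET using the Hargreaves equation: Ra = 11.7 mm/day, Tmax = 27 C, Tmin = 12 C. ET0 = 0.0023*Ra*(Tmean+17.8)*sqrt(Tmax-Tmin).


Tmean = (Tmax + Tmin)/2 = (27 + 12)/2 = 19.5
ET0 = 0.0023 * 11.7 * (19.5 + 17.8) * sqrt(27 - 12)
ET0 = 0.0023 * 11.7 * 37.3 * 3.872983

3.8875 mm/day


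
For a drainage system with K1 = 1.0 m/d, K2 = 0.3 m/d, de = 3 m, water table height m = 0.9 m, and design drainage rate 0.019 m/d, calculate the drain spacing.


S^2 = 8*K2*de*m/q + 4*K1*m^2/q
S^2 = 8*0.3*3*0.9/0.019 + 4*1.0*0.9^2/0.019
S = sqrt(511.5789)

22.6181 m


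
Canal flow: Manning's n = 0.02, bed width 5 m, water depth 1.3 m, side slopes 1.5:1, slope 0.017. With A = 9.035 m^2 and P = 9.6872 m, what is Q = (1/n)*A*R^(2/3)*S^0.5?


R = A/P = 9.035/9.6872 = 0.932674
Q = (1/0.02) * 9.035 * 0.932674^(2/3) * 0.017^0.5

56.2267 m^3/s


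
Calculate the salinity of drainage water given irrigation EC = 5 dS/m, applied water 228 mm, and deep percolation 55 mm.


EC_dw = EC_iw * D_iw / D_dw
EC_dw = 5 * 228 / 55
EC_dw = 1140 / 55

20.7273 dS/m


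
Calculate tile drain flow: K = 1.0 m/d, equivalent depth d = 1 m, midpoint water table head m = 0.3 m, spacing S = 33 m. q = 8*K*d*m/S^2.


q = 8*K*d*m/S^2
q = 8*1.0*1*0.3/33^2
q = 2.4000 / 1089

0.0022 m/d


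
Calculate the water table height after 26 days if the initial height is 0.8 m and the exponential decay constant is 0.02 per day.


m = m0 * exp(-k*t)
m = 0.8 * exp(-0.02 * 26)
m = 0.8 * exp(-0.5200)

0.4756 m


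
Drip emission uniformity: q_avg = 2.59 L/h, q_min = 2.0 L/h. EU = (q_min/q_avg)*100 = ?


EU = (q_min/q_avg)*100 = (2.0/2.59)*100 = 77.2201%

77.2201 %


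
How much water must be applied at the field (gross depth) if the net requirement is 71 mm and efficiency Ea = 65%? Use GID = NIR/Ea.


Ea = 65% = 0.65
GID = NIR / Ea = 71 / 0.65 = 109.2308 mm

109.2308 mm


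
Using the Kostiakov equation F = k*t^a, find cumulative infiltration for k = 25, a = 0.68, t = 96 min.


F = k * t^a = 25 * 96^0.68
F = 25 * 22.281501

557.0375 mm


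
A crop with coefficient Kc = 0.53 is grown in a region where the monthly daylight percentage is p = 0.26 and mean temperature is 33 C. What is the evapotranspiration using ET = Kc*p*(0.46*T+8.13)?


ET = Kc * p * (0.46*T + 8.13)
ET = 0.53 * 0.26 * (0.46*33 + 8.13)
ET = 0.53 * 0.26 * 23.3100

3.2121 mm/day


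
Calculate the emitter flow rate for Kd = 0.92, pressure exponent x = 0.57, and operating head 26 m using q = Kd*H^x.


q = Kd * H^x = 0.92 * 26^0.57 = 0.92 * 6.405231

5.8928 L/h


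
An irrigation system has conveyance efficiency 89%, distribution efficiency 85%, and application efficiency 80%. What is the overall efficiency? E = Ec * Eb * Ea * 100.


Ec = 0.89, Eb = 0.85, Ea = 0.8
E = 0.89 * 0.85 * 0.8 * 100 = 60.5200%

60.5200 %


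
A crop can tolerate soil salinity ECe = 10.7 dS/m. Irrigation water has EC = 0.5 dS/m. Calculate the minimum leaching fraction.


LR = ECiw / (5*ECe - ECiw)
LR = 0.5 / (5*10.7 - 0.5)
LR = 0.5 / 53.0000

0.0094


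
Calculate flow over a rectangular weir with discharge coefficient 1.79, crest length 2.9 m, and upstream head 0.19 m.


Q = C * L * H^(3/2) = 1.79 * 2.9 * 0.19^1.5 = 1.79 * 2.9 * 0.082819

0.4299 m^3/s


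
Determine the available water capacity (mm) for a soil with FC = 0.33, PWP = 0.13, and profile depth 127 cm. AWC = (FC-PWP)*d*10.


AWC = (FC - PWP) * d * 10
AWC = (0.33 - 0.13) * 127 * 10
AWC = 0.2000 * 127 * 10

254.0000 mm


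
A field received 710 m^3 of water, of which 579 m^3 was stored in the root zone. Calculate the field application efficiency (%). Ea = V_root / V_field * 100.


Ea = V_root / V_field * 100 = 579 / 710 * 100 = 81.5493%

81.5493 %


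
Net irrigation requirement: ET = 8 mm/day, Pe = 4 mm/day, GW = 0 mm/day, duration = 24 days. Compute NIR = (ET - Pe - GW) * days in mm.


Daily deficit = ET - Pe - GW = 8 - 4 - 0 = 4 mm/day
NIR = 4 * 24 = 96 mm

96.0000 mm


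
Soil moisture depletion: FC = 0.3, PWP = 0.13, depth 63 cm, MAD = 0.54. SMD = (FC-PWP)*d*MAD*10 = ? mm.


SMD = (FC - PWP) * d * MAD * 10
SMD = (0.3 - 0.13) * 63 * 0.54 * 10
SMD = 0.1700 * 63 * 0.54 * 10

57.8340 mm


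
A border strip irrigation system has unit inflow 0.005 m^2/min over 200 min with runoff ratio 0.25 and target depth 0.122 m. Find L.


L = q*t/((1+r)*Z)
L = 0.005*200/((1+0.25)*0.122)
L = 1.0/0.1525

6.5574 m


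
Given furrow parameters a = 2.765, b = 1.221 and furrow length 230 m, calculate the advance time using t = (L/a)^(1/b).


t = (L/a)^(1/b)
t = (230/2.765)^(1/1.221)
t = 83.182640^(1/1.221)

37.3687 min


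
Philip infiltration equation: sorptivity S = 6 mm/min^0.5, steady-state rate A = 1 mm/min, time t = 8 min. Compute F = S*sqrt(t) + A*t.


F = S*sqrt(t) + A*t
F = 6*sqrt(8) + 1*8
F = 6*2.828427 + 8

24.9706 mm


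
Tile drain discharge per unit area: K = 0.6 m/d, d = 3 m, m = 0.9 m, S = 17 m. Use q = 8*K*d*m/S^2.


q = 8*K*d*m/S^2
q = 8*0.6*3*0.9/17^2
q = 12.9600 / 289

0.0448 m/d


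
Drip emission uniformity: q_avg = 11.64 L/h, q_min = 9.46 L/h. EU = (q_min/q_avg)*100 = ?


EU = (q_min/q_avg)*100 = (9.46/11.64)*100 = 81.2715%

81.2715 %


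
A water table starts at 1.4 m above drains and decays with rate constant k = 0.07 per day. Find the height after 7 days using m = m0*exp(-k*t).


m = m0 * exp(-k*t)
m = 1.4 * exp(-0.07 * 7)
m = 1.4 * exp(-0.4900)

0.8577 m


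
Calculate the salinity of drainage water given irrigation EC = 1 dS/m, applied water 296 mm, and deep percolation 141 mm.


EC_dw = EC_iw * D_iw / D_dw
EC_dw = 1 * 296 / 141
EC_dw = 296 / 141

2.0993 dS/m


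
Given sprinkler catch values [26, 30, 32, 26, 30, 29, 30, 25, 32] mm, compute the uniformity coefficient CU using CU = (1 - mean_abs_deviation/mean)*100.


mean = 28.888889 mm
MAD = 2.148148 mm
CU = (1 - 2.148148/28.888889)*100

92.5641 %


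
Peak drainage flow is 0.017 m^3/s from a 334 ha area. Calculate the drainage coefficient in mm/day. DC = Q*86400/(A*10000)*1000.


DC = Q * 86400 / (A * 10000) * 1000
DC = 0.017 * 86400 / (334 * 10000) * 1000
DC = 1468800.0000 / 3340000

0.4398 mm/day


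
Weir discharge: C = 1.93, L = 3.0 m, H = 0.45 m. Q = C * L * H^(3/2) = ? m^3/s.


Q = C * L * H^(3/2) = 1.93 * 3.0 * 0.45^1.5 = 1.93 * 3.0 * 0.301869

1.7478 m^3/s


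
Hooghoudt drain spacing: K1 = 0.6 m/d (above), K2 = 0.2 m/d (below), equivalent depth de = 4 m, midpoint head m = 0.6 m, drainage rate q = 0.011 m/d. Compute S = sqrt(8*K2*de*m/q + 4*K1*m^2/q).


S^2 = 8*K2*de*m/q + 4*K1*m^2/q
S^2 = 8*0.2*4*0.6/0.011 + 4*0.6*0.6^2/0.011
S = sqrt(427.6364)

20.6794 m


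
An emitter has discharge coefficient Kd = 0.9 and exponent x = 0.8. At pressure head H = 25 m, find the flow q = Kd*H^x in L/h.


q = Kd * H^x = 0.9 * 25^0.8 = 0.9 * 13.132639

11.8194 L/h


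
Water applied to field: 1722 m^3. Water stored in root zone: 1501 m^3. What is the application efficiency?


Ea = V_root / V_field * 100 = 1501 / 1722 * 100 = 87.1661%

87.1661 %


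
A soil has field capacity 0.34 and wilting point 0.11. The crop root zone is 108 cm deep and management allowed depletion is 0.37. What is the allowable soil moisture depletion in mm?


SMD = (FC - PWP) * d * MAD * 10
SMD = (0.34 - 0.11) * 108 * 0.37 * 10
SMD = 0.2300 * 108 * 0.37 * 10

91.9080 mm


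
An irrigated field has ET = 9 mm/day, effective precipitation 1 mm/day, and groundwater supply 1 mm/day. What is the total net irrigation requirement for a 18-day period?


Daily deficit = ET - Pe - GW = 9 - 1 - 1 = 7 mm/day
NIR = 7 * 18 = 126 mm

126.0000 mm


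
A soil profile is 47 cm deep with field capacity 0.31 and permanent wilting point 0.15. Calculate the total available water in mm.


AWC = (FC - PWP) * d * 10
AWC = (0.31 - 0.15) * 47 * 10
AWC = 0.1600 * 47 * 10

75.2000 mm


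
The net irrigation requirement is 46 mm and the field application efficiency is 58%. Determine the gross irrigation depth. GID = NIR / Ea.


Ea = 58% = 0.58
GID = NIR / Ea = 46 / 0.58 = 79.3103 mm

79.3103 mm


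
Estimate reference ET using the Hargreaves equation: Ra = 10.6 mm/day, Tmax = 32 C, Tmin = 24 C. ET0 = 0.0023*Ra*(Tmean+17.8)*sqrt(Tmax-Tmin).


Tmean = (Tmax + Tmin)/2 = (32 + 24)/2 = 28.0
ET0 = 0.0023 * 10.6 * (28.0 + 17.8) * sqrt(32 - 24)
ET0 = 0.0023 * 10.6 * 45.8 * 2.828427

3.1582 mm/day


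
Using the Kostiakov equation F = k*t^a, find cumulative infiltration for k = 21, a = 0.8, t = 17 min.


F = k * t^a = 21 * 17^0.8
F = 21 * 9.646264

202.5715 mm


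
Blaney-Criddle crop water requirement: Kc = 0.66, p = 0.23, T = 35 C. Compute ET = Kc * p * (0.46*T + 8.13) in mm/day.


ET = Kc * p * (0.46*T + 8.13)
ET = 0.66 * 0.23 * (0.46*35 + 8.13)
ET = 0.66 * 0.23 * 24.2300

3.6781 mm/day


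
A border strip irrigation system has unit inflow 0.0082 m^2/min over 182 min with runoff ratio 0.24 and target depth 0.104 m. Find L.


L = q*t/((1+r)*Z)
L = 0.0082*182/((1+0.24)*0.104)
L = 1.4924/0.12896

11.5726 m


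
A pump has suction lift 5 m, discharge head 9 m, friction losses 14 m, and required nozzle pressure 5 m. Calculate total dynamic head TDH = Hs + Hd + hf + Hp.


TDH = Hs + Hd + hf + Hp = 5 + 9 + 14 + 5 = 33

33 m


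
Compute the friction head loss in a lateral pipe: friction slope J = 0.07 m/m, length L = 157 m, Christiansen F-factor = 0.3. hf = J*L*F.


hf = J * L * F = 0.07 * 157 * 0.3 = 3.2970 m

3.2970 m


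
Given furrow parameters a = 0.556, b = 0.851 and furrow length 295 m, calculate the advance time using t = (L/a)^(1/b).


t = (L/a)^(1/b)
t = (295/0.556)^(1/0.851)
t = 530.575540^(1/0.851)

1591.5421 min


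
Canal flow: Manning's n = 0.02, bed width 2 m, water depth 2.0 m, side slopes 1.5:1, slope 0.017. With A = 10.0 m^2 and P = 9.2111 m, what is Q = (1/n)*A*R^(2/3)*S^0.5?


R = A/P = 10.0/9.2111 = 1.085647
Q = (1/0.02) * 10.0 * 1.085647^(2/3) * 0.017^0.5

68.8632 m^3/s


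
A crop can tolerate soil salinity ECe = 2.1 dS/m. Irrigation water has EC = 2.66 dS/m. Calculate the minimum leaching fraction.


LR = ECiw / (5*ECe - ECiw)
LR = 2.66 / (5*2.1 - 2.66)
LR = 2.66 / 7.8400

0.3393


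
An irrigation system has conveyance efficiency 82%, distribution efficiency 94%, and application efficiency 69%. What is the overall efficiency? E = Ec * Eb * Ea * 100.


Ec = 0.82, Eb = 0.94, Ea = 0.69
E = 0.82 * 0.94 * 0.69 * 100 = 53.1852%

53.1852 %


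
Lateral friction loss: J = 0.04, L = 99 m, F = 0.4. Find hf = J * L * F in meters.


hf = J * L * F = 0.04 * 99 * 0.4 = 1.5840 m

1.5840 m


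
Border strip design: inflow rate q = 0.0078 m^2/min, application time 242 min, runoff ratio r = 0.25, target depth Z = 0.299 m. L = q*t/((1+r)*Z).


L = q*t/((1+r)*Z)
L = 0.0078*242/((1+0.25)*0.299)
L = 1.8876/0.37375

5.0504 m


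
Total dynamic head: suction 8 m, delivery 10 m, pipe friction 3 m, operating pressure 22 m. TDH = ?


TDH = Hs + Hd + hf + Hp = 8 + 10 + 3 + 22 = 43

43 m


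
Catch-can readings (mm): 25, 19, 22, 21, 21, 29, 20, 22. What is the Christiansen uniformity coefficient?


mean = 22.375000 mm
MAD = 2.312500 mm
CU = (1 - 2.312500/22.375000)*100

89.6648 %


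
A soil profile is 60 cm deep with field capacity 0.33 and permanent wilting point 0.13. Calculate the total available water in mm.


AWC = (FC - PWP) * d * 10
AWC = (0.33 - 0.13) * 60 * 10
AWC = 0.2000 * 60 * 10

120.0000 mm


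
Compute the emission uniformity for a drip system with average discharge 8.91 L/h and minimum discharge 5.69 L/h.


EU = (q_min/q_avg)*100 = (5.69/8.91)*100 = 63.8608%

63.8608 %


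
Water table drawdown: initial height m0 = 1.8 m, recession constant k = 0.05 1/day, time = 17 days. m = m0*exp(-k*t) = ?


m = m0 * exp(-k*t)
m = 1.8 * exp(-0.05 * 17)
m = 1.8 * exp(-0.8500)

0.7693 m


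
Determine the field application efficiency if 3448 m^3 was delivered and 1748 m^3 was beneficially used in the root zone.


Ea = V_root / V_field * 100 = 1748 / 3448 * 100 = 50.6961%

50.6961 %


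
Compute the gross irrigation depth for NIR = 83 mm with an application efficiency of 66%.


Ea = 66% = 0.66
GID = NIR / Ea = 83 / 0.66 = 125.7576 mm

125.7576 mm


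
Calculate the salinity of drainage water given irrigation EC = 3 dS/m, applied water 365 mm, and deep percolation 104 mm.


EC_dw = EC_iw * D_iw / D_dw
EC_dw = 3 * 365 / 104
EC_dw = 1095 / 104

10.5288 dS/m


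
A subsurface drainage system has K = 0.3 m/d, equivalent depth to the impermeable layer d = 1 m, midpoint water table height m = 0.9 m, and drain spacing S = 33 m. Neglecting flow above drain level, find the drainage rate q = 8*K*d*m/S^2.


q = 8*K*d*m/S^2
q = 8*0.3*1*0.9/33^2
q = 2.1600 / 1089

0.0020 m/d


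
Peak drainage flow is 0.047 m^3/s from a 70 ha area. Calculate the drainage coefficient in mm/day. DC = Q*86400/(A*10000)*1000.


DC = Q * 86400 / (A * 10000) * 1000
DC = 0.047 * 86400 / (70 * 10000) * 1000
DC = 4060800.0000 / 700000

5.8011 mm/day


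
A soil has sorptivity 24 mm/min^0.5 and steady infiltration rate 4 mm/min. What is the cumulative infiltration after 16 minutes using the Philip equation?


F = S*sqrt(t) + A*t
F = 24*sqrt(16) + 4*16
F = 24*4.000000 + 64

160.0000 mm


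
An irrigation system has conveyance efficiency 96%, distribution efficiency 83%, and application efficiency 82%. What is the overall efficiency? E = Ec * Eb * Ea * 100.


Ec = 0.96, Eb = 0.83, Ea = 0.82
E = 0.96 * 0.83 * 0.82 * 100 = 65.3376%

65.3376 %


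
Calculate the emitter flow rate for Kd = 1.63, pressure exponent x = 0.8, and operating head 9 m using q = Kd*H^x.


q = Kd * H^x = 1.63 * 9^0.8 = 1.63 * 5.799546

9.4533 L/h


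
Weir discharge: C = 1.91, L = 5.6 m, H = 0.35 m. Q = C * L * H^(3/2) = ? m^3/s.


Q = C * L * H^(3/2) = 1.91 * 5.6 * 0.35^1.5 = 1.91 * 5.6 * 0.207063

2.2147 m^3/s


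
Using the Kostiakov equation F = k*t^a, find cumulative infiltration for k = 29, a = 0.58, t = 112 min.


F = k * t^a = 29 * 112^0.58
F = 29 * 15.436415

447.6560 mm


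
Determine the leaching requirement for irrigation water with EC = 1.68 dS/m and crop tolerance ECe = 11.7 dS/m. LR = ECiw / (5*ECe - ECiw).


LR = ECiw / (5*ECe - ECiw)
LR = 1.68 / (5*11.7 - 1.68)
LR = 1.68 / 56.8200

0.0296


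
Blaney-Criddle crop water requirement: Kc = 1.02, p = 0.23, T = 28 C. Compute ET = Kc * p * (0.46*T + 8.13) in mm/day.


ET = Kc * p * (0.46*T + 8.13)
ET = 1.02 * 0.23 * (0.46*28 + 8.13)
ET = 1.02 * 0.23 * 21.0100

4.9289 mm/day


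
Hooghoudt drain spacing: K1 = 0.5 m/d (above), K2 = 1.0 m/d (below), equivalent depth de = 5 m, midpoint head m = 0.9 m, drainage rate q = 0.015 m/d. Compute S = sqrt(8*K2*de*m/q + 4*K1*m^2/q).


S^2 = 8*K2*de*m/q + 4*K1*m^2/q
S^2 = 8*1.0*5*0.9/0.015 + 4*0.5*0.9^2/0.015
S = sqrt(2508.0000)

50.0799 m


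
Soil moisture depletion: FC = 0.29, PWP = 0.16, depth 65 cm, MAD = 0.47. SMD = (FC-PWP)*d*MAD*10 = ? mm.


SMD = (FC - PWP) * d * MAD * 10
SMD = (0.29 - 0.16) * 65 * 0.47 * 10
SMD = 0.1300 * 65 * 0.47 * 10

39.7150 mm


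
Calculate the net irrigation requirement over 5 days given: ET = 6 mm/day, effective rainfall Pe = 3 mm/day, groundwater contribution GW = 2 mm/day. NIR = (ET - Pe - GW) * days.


Daily deficit = ET - Pe - GW = 6 - 3 - 2 = 1 mm/day
NIR = 1 * 5 = 5 mm

5.0000 mm


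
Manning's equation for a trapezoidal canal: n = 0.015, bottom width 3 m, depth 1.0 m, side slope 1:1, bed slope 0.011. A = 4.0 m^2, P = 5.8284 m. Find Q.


R = A/P = 4.0/5.8284 = 0.686295
Q = (1/0.015) * 4.0 * 0.686295^(2/3) * 0.011^0.5

21.7607 m^3/s


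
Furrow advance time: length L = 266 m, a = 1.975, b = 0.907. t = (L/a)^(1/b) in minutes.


t = (L/a)^(1/b)
t = (266/1.975)^(1/0.907)
t = 134.683544^(1/0.907)

222.6617 min


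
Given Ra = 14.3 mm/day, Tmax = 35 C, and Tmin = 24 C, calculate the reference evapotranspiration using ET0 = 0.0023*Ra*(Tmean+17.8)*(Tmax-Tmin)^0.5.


Tmean = (Tmax + Tmin)/2 = (35 + 24)/2 = 29.5
ET0 = 0.0023 * 14.3 * (29.5 + 17.8) * sqrt(35 - 24)
ET0 = 0.0023 * 14.3 * 47.3 * 3.316625

5.1597 mm/day


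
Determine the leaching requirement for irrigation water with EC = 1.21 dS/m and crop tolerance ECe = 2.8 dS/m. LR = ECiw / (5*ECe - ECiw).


LR = ECiw / (5*ECe - ECiw)
LR = 1.21 / (5*2.8 - 1.21)
LR = 1.21 / 12.7900

0.0946


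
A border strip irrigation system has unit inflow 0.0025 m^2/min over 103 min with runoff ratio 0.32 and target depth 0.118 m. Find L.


L = q*t/((1+r)*Z)
L = 0.0025*103/((1+0.32)*0.118)
L = 0.2575/0.15576

1.6532 m


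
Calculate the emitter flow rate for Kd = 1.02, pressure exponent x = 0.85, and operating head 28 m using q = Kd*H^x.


q = Kd * H^x = 1.02 * 28^0.85 = 1.02 * 16.985734

17.3254 L/h


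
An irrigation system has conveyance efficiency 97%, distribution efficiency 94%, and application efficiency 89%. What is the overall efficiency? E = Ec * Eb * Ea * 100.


Ec = 0.97, Eb = 0.94, Ea = 0.89
E = 0.97 * 0.94 * 0.89 * 100 = 81.1502%

81.1502 %


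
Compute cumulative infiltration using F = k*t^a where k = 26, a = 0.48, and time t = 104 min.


F = k * t^a = 26 * 104^0.48
F = 26 * 9.293429

241.6292 mm


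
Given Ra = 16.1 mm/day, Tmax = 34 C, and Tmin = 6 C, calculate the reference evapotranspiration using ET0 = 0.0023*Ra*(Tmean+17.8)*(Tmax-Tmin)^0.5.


Tmean = (Tmax + Tmin)/2 = (34 + 6)/2 = 20.0
ET0 = 0.0023 * 16.1 * (20.0 + 17.8) * sqrt(34 - 6)
ET0 = 0.0023 * 16.1 * 37.8 * 5.291503

7.4067 mm/day


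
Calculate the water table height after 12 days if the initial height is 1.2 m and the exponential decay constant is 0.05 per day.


m = m0 * exp(-k*t)
m = 1.2 * exp(-0.05 * 12)
m = 1.2 * exp(-0.6000)

0.6586 m


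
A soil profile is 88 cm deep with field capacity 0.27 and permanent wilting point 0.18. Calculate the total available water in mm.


AWC = (FC - PWP) * d * 10
AWC = (0.27 - 0.18) * 88 * 10
AWC = 0.0900 * 88 * 10

79.2000 mm


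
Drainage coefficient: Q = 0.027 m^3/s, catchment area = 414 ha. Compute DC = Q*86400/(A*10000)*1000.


DC = Q * 86400 / (A * 10000) * 1000
DC = 0.027 * 86400 / (414 * 10000) * 1000
DC = 2332800.0000 / 4140000

0.5635 mm/day


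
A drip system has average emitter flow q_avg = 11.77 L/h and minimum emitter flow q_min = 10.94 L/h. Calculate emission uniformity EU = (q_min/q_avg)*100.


EU = (q_min/q_avg)*100 = (10.94/11.77)*100 = 92.9482%

92.9482 %


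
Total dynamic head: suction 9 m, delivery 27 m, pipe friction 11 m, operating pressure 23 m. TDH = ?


TDH = Hs + Hd + hf + Hp = 9 + 27 + 11 + 23 = 70

70 m


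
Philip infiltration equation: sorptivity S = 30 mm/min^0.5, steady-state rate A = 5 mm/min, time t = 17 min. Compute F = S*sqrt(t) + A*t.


F = S*sqrt(t) + A*t
F = 30*sqrt(17) + 5*17
F = 30*4.123106 + 85

208.6932 mm


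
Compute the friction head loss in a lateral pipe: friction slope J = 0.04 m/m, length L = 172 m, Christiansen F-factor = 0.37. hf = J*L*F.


hf = J * L * F = 0.04 * 172 * 0.37 = 2.5456 m

2.5456 m


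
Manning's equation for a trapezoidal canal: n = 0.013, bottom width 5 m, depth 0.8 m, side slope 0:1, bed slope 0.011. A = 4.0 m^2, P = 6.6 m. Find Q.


R = A/P = 4.0/6.6 = 0.606061
Q = (1/0.013) * 4.0 * 0.606061^(2/3) * 0.011^0.5

23.1113 m^3/s


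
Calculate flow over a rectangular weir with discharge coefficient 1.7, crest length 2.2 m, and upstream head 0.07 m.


Q = C * L * H^(3/2) = 1.7 * 2.2 * 0.07^1.5 = 1.7 * 2.2 * 0.018520

0.0693 m^3/s


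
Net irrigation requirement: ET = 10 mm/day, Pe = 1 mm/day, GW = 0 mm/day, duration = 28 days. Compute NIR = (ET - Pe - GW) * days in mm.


Daily deficit = ET - Pe - GW = 10 - 1 - 0 = 9 mm/day
NIR = 9 * 28 = 252 mm

252.0000 mm


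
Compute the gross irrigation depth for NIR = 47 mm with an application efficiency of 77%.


Ea = 77% = 0.77
GID = NIR / Ea = 47 / 0.77 = 61.0390 mm

61.0390 mm


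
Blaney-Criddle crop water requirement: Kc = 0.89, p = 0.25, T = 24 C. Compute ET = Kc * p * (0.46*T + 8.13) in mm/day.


ET = Kc * p * (0.46*T + 8.13)
ET = 0.89 * 0.25 * (0.46*24 + 8.13)
ET = 0.89 * 0.25 * 19.1700

4.2653 mm/day


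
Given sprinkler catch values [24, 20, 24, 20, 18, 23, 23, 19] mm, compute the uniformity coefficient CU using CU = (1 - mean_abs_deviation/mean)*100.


mean = 21.375000 mm
MAD = 2.125000 mm
CU = (1 - 2.125000/21.375000)*100

90.0585 %


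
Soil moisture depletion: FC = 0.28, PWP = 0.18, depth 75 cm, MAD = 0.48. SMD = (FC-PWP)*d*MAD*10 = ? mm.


SMD = (FC - PWP) * d * MAD * 10
SMD = (0.28 - 0.18) * 75 * 0.48 * 10
SMD = 0.1000 * 75 * 0.48 * 10

36.0000 mm


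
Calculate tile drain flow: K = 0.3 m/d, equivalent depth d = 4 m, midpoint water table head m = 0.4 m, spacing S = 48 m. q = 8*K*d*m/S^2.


q = 8*K*d*m/S^2
q = 8*0.3*4*0.4/48^2
q = 3.8400 / 2304

0.0017 m/d


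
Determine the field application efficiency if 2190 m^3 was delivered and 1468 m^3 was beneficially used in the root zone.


Ea = V_root / V_field * 100 = 1468 / 2190 * 100 = 67.0320%

67.0320 %


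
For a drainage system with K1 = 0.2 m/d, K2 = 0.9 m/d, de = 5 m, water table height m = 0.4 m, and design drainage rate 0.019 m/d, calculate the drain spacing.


S^2 = 8*K2*de*m/q + 4*K1*m^2/q
S^2 = 8*0.9*5*0.4/0.019 + 4*0.2*0.4^2/0.019
S = sqrt(764.6316)

27.6520 m


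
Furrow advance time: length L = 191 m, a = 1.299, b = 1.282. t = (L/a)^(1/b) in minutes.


t = (L/a)^(1/b)
t = (191/1.299)^(1/1.282)
t = 147.036182^(1/1.282)

49.0522 min


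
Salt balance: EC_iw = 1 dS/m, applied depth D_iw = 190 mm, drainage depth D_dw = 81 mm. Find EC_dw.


EC_dw = EC_iw * D_iw / D_dw
EC_dw = 1 * 190 / 81
EC_dw = 190 / 81

2.3457 dS/m


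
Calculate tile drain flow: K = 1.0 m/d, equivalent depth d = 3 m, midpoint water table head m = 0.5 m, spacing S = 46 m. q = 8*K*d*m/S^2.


q = 8*K*d*m/S^2
q = 8*1.0*3*0.5/46^2
q = 12.0000 / 2116

0.0057 m/d


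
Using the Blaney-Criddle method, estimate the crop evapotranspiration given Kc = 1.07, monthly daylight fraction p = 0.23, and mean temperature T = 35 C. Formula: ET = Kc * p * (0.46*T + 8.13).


ET = Kc * p * (0.46*T + 8.13)
ET = 1.07 * 0.23 * (0.46*35 + 8.13)
ET = 1.07 * 0.23 * 24.2300

5.9630 mm/day


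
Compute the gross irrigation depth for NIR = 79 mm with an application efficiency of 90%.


Ea = 90% = 0.9
GID = NIR / Ea = 79 / 0.9 = 87.7778 mm

87.7778 mm


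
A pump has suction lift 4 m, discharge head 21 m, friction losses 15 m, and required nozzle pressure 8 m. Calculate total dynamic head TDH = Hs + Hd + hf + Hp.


TDH = Hs + Hd + hf + Hp = 4 + 21 + 15 + 8 = 48

48 m


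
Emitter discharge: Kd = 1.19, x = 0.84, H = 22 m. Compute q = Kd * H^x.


q = Kd * H^x = 1.19 * 22^0.84 = 1.19 * 13.416371

15.9655 L/h


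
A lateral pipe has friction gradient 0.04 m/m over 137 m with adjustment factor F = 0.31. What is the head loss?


hf = J * L * F = 0.04 * 137 * 0.31 = 1.6988 m

1.6988 m


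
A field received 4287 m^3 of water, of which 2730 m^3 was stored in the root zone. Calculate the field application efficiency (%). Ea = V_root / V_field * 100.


Ea = V_root / V_field * 100 = 2730 / 4287 * 100 = 63.6809%

63.6809 %


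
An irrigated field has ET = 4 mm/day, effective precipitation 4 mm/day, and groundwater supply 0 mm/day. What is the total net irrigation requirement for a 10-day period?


Daily deficit = ET - Pe - GW = 4 - 4 - 0 = 0 mm/day
NIR = 0 * 10 = 0 mm

0 mm


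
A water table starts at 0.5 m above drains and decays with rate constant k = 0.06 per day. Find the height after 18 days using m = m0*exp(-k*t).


m = m0 * exp(-k*t)
m = 0.5 * exp(-0.06 * 18)
m = 0.5 * exp(-1.0800)

0.1698 m


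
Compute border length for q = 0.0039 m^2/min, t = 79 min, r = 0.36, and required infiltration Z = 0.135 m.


L = q*t/((1+r)*Z)
L = 0.0039*79/((1+0.36)*0.135)
L = 0.3081/0.1836

1.6781 m


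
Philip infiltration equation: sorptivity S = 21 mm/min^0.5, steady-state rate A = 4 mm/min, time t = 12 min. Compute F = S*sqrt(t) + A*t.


F = S*sqrt(t) + A*t
F = 21*sqrt(12) + 4*12
F = 21*3.464102 + 48

120.7461 mm


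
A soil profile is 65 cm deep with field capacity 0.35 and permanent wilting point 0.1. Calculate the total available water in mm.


AWC = (FC - PWP) * d * 10
AWC = (0.35 - 0.1) * 65 * 10
AWC = 0.2500 * 65 * 10

162.5000 mm


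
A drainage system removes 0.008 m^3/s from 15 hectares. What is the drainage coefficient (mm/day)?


DC = Q * 86400 / (A * 10000) * 1000
DC = 0.008 * 86400 / (15 * 10000) * 1000
DC = 691200.0000 / 150000

4.6080 mm/day


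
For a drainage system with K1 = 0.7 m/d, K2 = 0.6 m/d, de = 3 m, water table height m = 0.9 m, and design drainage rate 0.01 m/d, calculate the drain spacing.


S^2 = 8*K2*de*m/q + 4*K1*m^2/q
S^2 = 8*0.6*3*0.9/0.01 + 4*0.7*0.9^2/0.01
S = sqrt(1522.8000)

39.0231 m


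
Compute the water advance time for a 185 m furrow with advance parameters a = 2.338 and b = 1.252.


t = (L/a)^(1/b)
t = (185/2.338)^(1/1.252)
t = 79.127459^(1/1.252)

32.8273 min


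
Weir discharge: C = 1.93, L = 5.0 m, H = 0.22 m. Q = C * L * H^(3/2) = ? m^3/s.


Q = C * L * H^(3/2) = 1.93 * 5.0 * 0.22^1.5 = 1.93 * 5.0 * 0.103189

0.9958 m^3/s


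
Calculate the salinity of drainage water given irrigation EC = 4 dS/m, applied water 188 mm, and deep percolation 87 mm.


EC_dw = EC_iw * D_iw / D_dw
EC_dw = 4 * 188 / 87
EC_dw = 752 / 87

8.6437 dS/m


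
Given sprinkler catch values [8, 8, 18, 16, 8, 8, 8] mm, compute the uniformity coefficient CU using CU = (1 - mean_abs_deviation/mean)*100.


mean = 10.571429 mm
MAD = 3.673469 mm
CU = (1 - 3.673469/10.571429)*100

65.2510 %


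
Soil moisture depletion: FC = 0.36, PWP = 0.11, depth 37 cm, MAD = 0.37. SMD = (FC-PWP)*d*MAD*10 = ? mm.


SMD = (FC - PWP) * d * MAD * 10
SMD = (0.36 - 0.11) * 37 * 0.37 * 10
SMD = 0.2500 * 37 * 0.37 * 10

34.2250 mm


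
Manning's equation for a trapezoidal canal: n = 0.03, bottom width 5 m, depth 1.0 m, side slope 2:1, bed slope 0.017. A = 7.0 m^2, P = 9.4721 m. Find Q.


R = A/P = 7.0/9.4721 = 0.739012
Q = (1/0.03) * 7.0 * 0.739012^(2/3) * 0.017^0.5

24.8677 m^3/s


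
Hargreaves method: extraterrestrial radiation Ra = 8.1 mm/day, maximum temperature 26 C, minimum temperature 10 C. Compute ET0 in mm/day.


Tmean = (Tmax + Tmin)/2 = (26 + 10)/2 = 18.0
ET0 = 0.0023 * 8.1 * (18.0 + 17.8) * sqrt(26 - 10)
ET0 = 0.0023 * 8.1 * 35.8 * 4.000000

2.6678 mm/day


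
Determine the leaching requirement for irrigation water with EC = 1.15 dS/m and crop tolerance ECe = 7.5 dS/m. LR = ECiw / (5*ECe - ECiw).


LR = ECiw / (5*ECe - ECiw)
LR = 1.15 / (5*7.5 - 1.15)
LR = 1.15 / 36.3500

0.0316


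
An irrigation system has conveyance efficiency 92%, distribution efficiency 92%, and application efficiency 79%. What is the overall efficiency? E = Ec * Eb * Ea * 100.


Ec = 0.92, Eb = 0.92, Ea = 0.79
E = 0.92 * 0.92 * 0.79 * 100 = 66.8656%

66.8656 %


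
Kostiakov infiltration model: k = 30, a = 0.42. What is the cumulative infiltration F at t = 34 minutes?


F = k * t^a = 30 * 34^0.42
F = 30 * 4.397655

131.9297 mm


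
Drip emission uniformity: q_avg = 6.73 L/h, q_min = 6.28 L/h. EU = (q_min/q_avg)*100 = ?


EU = (q_min/q_avg)*100 = (6.28/6.73)*100 = 93.3135%

93.3135 %


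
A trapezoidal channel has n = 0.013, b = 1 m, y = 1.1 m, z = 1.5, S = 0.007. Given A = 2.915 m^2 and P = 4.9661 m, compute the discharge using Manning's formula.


R = A/P = 2.915/4.9661 = 0.586980
Q = (1/0.013) * 2.915 * 0.586980^(2/3) * 0.007^0.5

13.1520 m^3/s


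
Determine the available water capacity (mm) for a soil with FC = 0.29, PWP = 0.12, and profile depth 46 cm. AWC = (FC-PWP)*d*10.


AWC = (FC - PWP) * d * 10
AWC = (0.29 - 0.12) * 46 * 10
AWC = 0.1700 * 46 * 10

78.2000 mm


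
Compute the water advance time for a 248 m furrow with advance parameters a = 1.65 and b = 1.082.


t = (L/a)^(1/b)
t = (248/1.65)^(1/1.082)
t = 150.303030^(1/1.082)

102.7981 min


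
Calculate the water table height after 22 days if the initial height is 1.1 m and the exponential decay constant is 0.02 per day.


m = m0 * exp(-k*t)
m = 1.1 * exp(-0.02 * 22)
m = 1.1 * exp(-0.4400)

0.7084 m


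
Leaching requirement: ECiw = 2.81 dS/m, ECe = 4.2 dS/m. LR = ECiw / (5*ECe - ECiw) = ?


LR = ECiw / (5*ECe - ECiw)
LR = 2.81 / (5*4.2 - 2.81)
LR = 2.81 / 18.1900

0.1545


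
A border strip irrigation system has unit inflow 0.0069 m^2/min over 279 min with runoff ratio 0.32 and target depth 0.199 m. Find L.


L = q*t/((1+r)*Z)
L = 0.0069*279/((1+0.32)*0.199)
L = 1.9251/0.26268

7.3287 m


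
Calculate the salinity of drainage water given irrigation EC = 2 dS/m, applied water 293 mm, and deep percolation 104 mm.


EC_dw = EC_iw * D_iw / D_dw
EC_dw = 2 * 293 / 104
EC_dw = 586 / 104

5.6346 dS/m


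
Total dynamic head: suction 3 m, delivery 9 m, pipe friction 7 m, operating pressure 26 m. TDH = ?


TDH = Hs + Hd + hf + Hp = 3 + 9 + 7 + 26 = 45

45 m


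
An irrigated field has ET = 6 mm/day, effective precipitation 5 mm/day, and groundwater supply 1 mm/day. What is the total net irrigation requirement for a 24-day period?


Daily deficit = ET - Pe - GW = 6 - 5 - 1 = 0 mm/day
NIR = 0 * 24 = 0 mm

0 mm


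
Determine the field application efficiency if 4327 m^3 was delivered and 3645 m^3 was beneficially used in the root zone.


Ea = V_root / V_field * 100 = 3645 / 4327 * 100 = 84.2385%

84.2385 %


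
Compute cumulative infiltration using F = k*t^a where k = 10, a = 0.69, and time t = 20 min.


F = k * t^a = 10 * 20^0.69
F = 10 * 7.901521

79.0152 mm


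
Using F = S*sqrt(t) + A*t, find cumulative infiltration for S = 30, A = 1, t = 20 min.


F = S*sqrt(t) + A*t
F = 30*sqrt(20) + 1*20
F = 30*4.472136 + 20

154.1641 mm


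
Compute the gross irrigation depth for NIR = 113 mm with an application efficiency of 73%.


Ea = 73% = 0.73
GID = NIR / Ea = 113 / 0.73 = 154.7945 mm

154.7945 mm


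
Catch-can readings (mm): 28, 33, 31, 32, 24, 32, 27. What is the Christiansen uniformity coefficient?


mean = 29.571429 mm
MAD = 2.775510 mm
CU = (1 - 2.775510/29.571429)*100

90.6142 %


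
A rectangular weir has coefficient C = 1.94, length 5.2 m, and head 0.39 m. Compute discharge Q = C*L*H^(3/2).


Q = C * L * H^(3/2) = 1.94 * 5.2 * 0.39^1.5 = 1.94 * 5.2 * 0.243555

2.4570 m^3/s


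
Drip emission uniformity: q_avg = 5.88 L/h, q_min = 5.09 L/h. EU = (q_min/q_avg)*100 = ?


EU = (q_min/q_avg)*100 = (5.09/5.88)*100 = 86.5646%

86.5646 %


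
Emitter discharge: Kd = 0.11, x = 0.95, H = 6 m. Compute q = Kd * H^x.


q = Kd * H^x = 0.11 * 6^0.95 = 0.11 * 5.485847

0.6034 L/h


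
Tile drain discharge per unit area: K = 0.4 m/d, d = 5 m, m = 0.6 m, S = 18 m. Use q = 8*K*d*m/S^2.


q = 8*K*d*m/S^2
q = 8*0.4*5*0.6/18^2
q = 9.6000 / 324

0.0296 m/d


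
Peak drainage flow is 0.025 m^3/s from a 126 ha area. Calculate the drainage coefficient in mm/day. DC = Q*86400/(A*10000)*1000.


DC = Q * 86400 / (A * 10000) * 1000
DC = 0.025 * 86400 / (126 * 10000) * 1000
DC = 2160000.0000 / 1260000

1.7143 mm/day


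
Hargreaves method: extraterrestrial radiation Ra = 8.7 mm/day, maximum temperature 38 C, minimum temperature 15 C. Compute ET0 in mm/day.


Tmean = (Tmax + Tmin)/2 = (38 + 15)/2 = 26.5
ET0 = 0.0023 * 8.7 * (26.5 + 17.8) * sqrt(38 - 15)
ET0 = 0.0023 * 8.7 * 44.3 * 4.795832

4.2512 mm/day


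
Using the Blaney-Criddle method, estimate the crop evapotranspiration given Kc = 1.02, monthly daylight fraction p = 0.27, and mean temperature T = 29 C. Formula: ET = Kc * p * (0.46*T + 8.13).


ET = Kc * p * (0.46*T + 8.13)
ET = 1.02 * 0.27 * (0.46*29 + 8.13)
ET = 1.02 * 0.27 * 21.4700

5.9128 mm/day


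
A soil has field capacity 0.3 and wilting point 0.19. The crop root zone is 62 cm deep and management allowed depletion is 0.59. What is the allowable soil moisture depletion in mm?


SMD = (FC - PWP) * d * MAD * 10
SMD = (0.3 - 0.19) * 62 * 0.59 * 10
SMD = 0.1100 * 62 * 0.59 * 10

40.2380 mm


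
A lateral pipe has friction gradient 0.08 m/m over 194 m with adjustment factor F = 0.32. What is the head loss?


hf = J * L * F = 0.08 * 194 * 0.32 = 4.9664 m

4.9664 m


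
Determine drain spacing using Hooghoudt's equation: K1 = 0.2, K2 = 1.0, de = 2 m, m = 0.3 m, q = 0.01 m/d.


S^2 = 8*K2*de*m/q + 4*K1*m^2/q
S^2 = 8*1.0*2*0.3/0.01 + 4*0.2*0.3^2/0.01
S = sqrt(487.2000)

22.0726 m


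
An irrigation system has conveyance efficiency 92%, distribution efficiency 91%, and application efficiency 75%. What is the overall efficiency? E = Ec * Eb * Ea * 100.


Ec = 0.92, Eb = 0.91, Ea = 0.75
E = 0.92 * 0.91 * 0.75 * 100 = 62.7900%

62.7900 %


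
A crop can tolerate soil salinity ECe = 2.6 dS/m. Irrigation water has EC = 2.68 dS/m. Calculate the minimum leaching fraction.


LR = ECiw / (5*ECe - ECiw)
LR = 2.68 / (5*2.6 - 2.68)
LR = 2.68 / 10.3200

0.2597


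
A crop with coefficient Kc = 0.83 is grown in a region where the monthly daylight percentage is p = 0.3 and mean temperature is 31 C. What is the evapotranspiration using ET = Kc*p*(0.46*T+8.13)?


ET = Kc * p * (0.46*T + 8.13)
ET = 0.83 * 0.3 * (0.46*31 + 8.13)
ET = 0.83 * 0.3 * 22.3900

5.5751 mm/day


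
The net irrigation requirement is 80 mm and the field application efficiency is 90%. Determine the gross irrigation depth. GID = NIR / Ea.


Ea = 90% = 0.9
GID = NIR / Ea = 80 / 0.9 = 88.8889 mm

88.8889 mm


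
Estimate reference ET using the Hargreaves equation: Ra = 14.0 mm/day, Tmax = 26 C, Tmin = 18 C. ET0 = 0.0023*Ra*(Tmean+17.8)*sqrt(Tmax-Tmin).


Tmean = (Tmax + Tmin)/2 = (26 + 18)/2 = 22.0
ET0 = 0.0023 * 14.0 * (22.0 + 17.8) * sqrt(26 - 18)
ET0 = 0.0023 * 14.0 * 39.8 * 2.828427

3.6248 mm/day


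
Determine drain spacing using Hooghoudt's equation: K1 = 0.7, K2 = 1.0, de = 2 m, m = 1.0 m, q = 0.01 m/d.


S^2 = 8*K2*de*m/q + 4*K1*m^2/q
S^2 = 8*1.0*2*1.0/0.01 + 4*0.7*1.0^2/0.01
S = sqrt(1880.0000)

43.3590 m


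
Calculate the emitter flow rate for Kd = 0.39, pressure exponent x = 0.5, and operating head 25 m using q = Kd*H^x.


q = Kd * H^x = 0.39 * 25^0.5 = 0.39 * 5.000000

1.9500 L/h


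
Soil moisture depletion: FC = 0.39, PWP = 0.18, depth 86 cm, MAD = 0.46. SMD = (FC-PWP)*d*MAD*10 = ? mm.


SMD = (FC - PWP) * d * MAD * 10
SMD = (0.39 - 0.18) * 86 * 0.46 * 10
SMD = 0.2100 * 86 * 0.46 * 10

83.0760 mm


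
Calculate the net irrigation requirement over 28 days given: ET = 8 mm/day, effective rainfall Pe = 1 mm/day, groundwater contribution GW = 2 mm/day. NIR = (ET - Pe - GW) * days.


Daily deficit = ET - Pe - GW = 8 - 1 - 2 = 5 mm/day
NIR = 5 * 28 = 140 mm

140.0000 mm


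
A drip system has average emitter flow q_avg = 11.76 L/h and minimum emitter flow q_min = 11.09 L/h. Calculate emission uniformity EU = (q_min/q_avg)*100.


EU = (q_min/q_avg)*100 = (11.09/11.76)*100 = 94.3027%

94.3027 %


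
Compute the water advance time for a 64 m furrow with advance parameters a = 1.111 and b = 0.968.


t = (L/a)^(1/b)
t = (64/1.111)^(1/0.968)
t = 57.605761^(1/0.968)

65.8663 min


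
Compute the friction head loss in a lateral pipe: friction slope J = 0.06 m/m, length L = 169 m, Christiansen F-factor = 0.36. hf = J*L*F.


hf = J * L * F = 0.06 * 169 * 0.36 = 3.6504 m

3.6504 m


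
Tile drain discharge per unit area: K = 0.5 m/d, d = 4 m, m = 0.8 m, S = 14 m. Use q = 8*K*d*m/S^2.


q = 8*K*d*m/S^2
q = 8*0.5*4*0.8/14^2
q = 12.8000 / 196

0.0653 m/d


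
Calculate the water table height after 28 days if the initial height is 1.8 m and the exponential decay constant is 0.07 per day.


m = m0 * exp(-k*t)
m = 1.8 * exp(-0.07 * 28)
m = 1.8 * exp(-1.9600)

0.2535 m


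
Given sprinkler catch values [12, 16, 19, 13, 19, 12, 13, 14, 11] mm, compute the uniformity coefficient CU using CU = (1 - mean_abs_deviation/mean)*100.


mean = 14.333333 mm
MAD = 2.444444 mm
CU = (1 - 2.444444/14.333333)*100

82.9457 %


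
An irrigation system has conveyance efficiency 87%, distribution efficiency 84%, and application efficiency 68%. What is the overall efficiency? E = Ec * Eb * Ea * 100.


Ec = 0.87, Eb = 0.84, Ea = 0.68
E = 0.87 * 0.84 * 0.68 * 100 = 49.6944%

49.6944 %


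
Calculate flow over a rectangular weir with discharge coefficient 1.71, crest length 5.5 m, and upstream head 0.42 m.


Q = C * L * H^(3/2) = 1.71 * 5.5 * 0.42^1.5 = 1.71 * 5.5 * 0.272191

2.5600 m^3/s


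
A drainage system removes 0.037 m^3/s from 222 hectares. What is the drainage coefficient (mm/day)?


DC = Q * 86400 / (A * 10000) * 1000
DC = 0.037 * 86400 / (222 * 10000) * 1000
DC = 3196800.0000 / 2220000

1.4400 mm/day
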